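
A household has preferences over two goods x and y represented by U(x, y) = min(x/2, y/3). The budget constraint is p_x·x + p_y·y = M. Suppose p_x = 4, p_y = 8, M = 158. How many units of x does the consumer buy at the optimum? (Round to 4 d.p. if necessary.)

x* = 9.875

Demand: x*(p_x,p_y,M) = 2·M/(2·p_x + 3·p_y), y* = 3·M/(2·p_x + 3·p_y).
Here 2·4 + 3·8 = 32, giving x* = 9.875.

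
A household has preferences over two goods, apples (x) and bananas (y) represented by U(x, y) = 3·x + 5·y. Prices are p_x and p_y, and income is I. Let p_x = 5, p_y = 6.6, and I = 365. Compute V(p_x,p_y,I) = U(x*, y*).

V = 276.5152

y gives more utility per dollar, so spend all income on y: y* = I/p_y, x* = 0.
Numerically: x* = 0, y* = 55.303.
Utility at the optimum: U(0, 55.303) = 276.5152.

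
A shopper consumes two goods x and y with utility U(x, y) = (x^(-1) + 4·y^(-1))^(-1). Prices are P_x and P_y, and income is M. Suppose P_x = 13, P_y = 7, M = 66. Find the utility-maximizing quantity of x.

x* = 2.0574

From the CES first-order condition, (1/4)·(y/x)^(2) = P_x/P_y.
Hence y/x = (4·P_x/P_y)^(1/(2)), i.e. raised to the 0.5 power.
With the ratio pinned down, the budget gives x* = M/(P_x + P_y·(y/x)) and y* = (y/x)·x*.
Numerically y/x = 2.725541, so x* = 66/(13 + 7·2.725541) = 2.0574.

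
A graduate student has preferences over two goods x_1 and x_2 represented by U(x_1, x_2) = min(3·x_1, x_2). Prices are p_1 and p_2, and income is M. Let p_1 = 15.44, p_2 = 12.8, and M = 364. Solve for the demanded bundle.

x_1* = 6.7608, x_2* = 20.2823

With perfect complements, no substitution: consume in ratio x_1:x_2 = 1:3.
Budget: p_1·x_1 + p_2·3·x_1 = M, so (p_1 + 3·p_2)·x_1 = M.
Demand: x_1*(p_1,p_2,M) = M/(p_1 + 3·p_2), x_2* = 3·M/(p_1 + 3·p_2).
Here 15.44 + 3·12.8 = 53.84, giving x_1* = 6.7608 and x_2* = 20.2823.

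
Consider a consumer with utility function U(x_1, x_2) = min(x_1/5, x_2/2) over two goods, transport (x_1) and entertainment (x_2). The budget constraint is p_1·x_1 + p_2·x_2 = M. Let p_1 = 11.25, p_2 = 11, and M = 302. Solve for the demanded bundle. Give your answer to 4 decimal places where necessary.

With perfect complements, no substitution: consume in ratio x_1:x_2 = 5:2.
Budget: p_1·x_1 + p_2·(2/5)·x_1 = M, so (5·p_1 + 2·p_2)·x_1 = 5·M.
Demand: x_1*(p_1,p_2,M) = 5·M/(5·p_1 + 2·p_2), x_2* = 2·M/(5·p_1 + 2·p_2).
Here 5·11.25 + 2·11 = 78.25, giving x_1* = 19.2971 and x_2* = 7.7188.

x_1* = 19.2971, x_2* = 7.7188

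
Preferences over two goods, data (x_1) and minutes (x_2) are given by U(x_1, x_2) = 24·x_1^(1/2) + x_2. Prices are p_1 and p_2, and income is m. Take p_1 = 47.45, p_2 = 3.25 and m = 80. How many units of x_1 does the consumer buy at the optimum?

Utility is quasi-linear in x_2; the FOC for x_1 is 12/√x_1 = p_1/p_2.
Thus x_1* = (12·p_2/p_1)² — independent of m — with the rest of income spent on x_2.
Plugging in: x_1* = (12·3.25/47.45)² = 0.6755.

x_1* = 0.6755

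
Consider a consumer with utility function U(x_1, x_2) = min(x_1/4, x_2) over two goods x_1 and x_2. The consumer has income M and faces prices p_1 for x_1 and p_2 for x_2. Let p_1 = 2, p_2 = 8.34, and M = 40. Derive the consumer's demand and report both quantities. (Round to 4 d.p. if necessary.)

x_1* = 9.7919, x_2* = 2.448

Demand: x_1*(p_1,p_2,M) = 4·M/(4·p_1 + p_2), x_2* = M/(4·p_1 + p_2).
Here 4·2 + 8.34 = 16.34, giving x_1* = 9.7919 and x_2* = 2.448.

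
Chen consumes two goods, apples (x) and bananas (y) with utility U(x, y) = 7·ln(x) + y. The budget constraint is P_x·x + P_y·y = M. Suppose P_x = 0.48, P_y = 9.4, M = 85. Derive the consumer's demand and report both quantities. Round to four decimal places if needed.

x* = 137.0833, y* = 2.0426

So x*(P_x,P_y) = 7·P_y/P_x, independent of income; and y* = (M − 7·P_y)/P_y.
At the given prices: x* = 7·9.4/0.48 = 137.0833, and y* = 2.0426.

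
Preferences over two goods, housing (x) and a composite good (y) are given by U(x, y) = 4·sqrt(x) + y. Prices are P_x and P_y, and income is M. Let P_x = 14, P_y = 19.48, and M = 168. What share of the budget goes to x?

Set MRS = P_x/P_y: 2·x^(−1/2) = P_x/P_y.
Solve: √x = 2·P_y/P_x, so x*(P_x,P_y) = (2·P_y/P_x)², and y* = (M − P_x·x*)/P_y.
Plugging in: x* = (2·19.48/14)² = 7.7443, y* = 3.0585.
Expenditure on x: 14·7.7443 = 108.4201; share = 0.6454.

share on x = 0.6454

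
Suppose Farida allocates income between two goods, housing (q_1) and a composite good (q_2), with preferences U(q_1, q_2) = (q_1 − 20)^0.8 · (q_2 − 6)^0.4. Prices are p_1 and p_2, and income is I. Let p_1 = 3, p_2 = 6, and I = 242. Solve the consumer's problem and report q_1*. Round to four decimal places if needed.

After buying the subsistence bundle (20, 6), a share 2/3 of the remaining income goes to q_1: q_1* = 20 + 2/3·(I − 20p_1 − 6p_2)/p_1.
Discretionary income = 242 − 20·3 − 6·6 = 146; q_1* = 20 + 2/3·146/3 = 52.4444.

q_1* = 52.4444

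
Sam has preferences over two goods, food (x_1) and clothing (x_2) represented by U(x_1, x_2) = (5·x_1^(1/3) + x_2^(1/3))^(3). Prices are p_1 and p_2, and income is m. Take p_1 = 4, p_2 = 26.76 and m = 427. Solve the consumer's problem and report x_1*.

x_1* = 103.1819

MU_x_1 ∝ 5·x_1^(-2/3), MU_x_2 ∝ x_2^(-2/3), so MRS = 5·(x_2/x_1)^(2/3) = p_1/p_2.
Hence x_2/x_1 = ((1/5)·p_1/p_2)^(1/(2/3)), i.e. raised to the 1.5 power.
Substitute x_2 = (x_2/x_1)·x_1 into the budget: x_1* = m/(p_1 + p_2·(x_2/x_1)).
Numerically x_2/x_1 = 0.005169, so x_1* = 427/(4 + 26.76·0.005169) = 103.1819.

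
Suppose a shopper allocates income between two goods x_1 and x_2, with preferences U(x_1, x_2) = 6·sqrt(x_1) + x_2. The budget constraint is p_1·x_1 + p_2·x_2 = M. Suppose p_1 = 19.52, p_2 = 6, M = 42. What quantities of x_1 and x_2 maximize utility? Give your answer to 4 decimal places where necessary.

Set MRS = p_1/p_2: 3·x_1^(−1/2) = p_1/p_2.
Thus x_1* = (3·p_2/p_1)² — independent of M — with the rest of income spent on x_2.
Plugging in: x_1* = (3·6/19.52)² = 0.8503, x_2* = 4.2336.

x_1* = 0.8503, x_2* = 4.2336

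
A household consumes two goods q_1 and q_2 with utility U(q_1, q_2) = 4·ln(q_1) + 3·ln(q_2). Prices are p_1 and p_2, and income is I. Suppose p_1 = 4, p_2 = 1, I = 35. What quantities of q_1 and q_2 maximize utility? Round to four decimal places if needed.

The MRS is (4/3)·q_2/q_1. Set MRS = p_1/p_2.
Rearranging, p_2·q_2 = (3/4)·p_1·q_1. Substituting into the budget gives p_1·q_1·(1 + (3/4)) = I.
Demand: q_1*(p_1,p_2,I) = 4/7·I/p_1 and q_2* = 3/7·I/p_2.
At p_1=4, p_2=1, I=35: q_1* = 4/7·35/4 = 5, q_2* = 15.

q_1* = 5, q_2* = 15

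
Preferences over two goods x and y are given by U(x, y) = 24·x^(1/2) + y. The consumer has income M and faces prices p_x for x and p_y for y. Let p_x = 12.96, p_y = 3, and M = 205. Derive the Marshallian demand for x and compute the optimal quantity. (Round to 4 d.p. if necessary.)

Plugging in: x* = (12·3/12.96)² = 7.716.

x* = 7.716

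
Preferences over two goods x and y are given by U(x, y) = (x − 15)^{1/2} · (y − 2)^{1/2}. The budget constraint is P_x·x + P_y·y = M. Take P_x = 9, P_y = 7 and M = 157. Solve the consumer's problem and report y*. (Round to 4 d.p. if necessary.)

This is Cobb-Douglas in (x−15, y−2): tangency gives 0.5·P_y·(y−2) = 0.5·P_x·(x−15).
Substituting into the budget: x* = 15 + 0.5·(M − 15·P_x − 2·P_y)/P_x, and y* = 2 + 0.5·(…)/P_y.
Discretionary income = 157 − 15·9 − 2·7 = 8; y* = 2 + 0.5·8/7 = 2.5714.

y* = 2.5714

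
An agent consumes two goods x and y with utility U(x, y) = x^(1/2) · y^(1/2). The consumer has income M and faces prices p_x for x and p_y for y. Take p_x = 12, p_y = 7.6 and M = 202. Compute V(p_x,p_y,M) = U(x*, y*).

V = 10.5761

Tangency: MRS = y/x = p_x/p_y.
So 0.5·p_y·y = 0.5·p_x·x; combined with the budget, a share 0.5 of income goes to x.
Demand: x*(p_x,p_y,M) = 0.5·M/p_x and y* = 0.5·M/p_y.
At p_x=12, p_y=7.6, M=202: x* = 0.5·202/12 = 8.4167, y* = 13.2895.
Utility at the optimum: U(8.4167, 13.2895) = 10.5761.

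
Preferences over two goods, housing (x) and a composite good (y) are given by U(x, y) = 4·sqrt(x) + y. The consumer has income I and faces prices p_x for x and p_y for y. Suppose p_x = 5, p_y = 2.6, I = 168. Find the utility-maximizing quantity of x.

x* = 1.0816

Set MRS = p_x/p_y: 2·x^(−1/2) = p_x/p_y.
Thus x* = (2·p_y/p_x)² — independent of I — with the rest of income spent on y.
Plugging in: x* = (2·2.6/5)² = 1.0816.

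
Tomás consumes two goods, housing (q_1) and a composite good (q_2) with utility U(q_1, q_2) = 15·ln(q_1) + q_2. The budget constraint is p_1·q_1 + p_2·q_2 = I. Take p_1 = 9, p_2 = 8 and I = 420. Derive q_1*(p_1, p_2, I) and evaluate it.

q_1* = 13.3333

Set MRS = p_1/p_2: (15/q_1)/1 = p_1/p_2.
So q_1*(p_1,p_2) = 15·p_2/p_1, independent of income; and q_2* = (I − 15·p_2)/p_2.
At the given prices: q_1* = 15·8/9 = 13.3333.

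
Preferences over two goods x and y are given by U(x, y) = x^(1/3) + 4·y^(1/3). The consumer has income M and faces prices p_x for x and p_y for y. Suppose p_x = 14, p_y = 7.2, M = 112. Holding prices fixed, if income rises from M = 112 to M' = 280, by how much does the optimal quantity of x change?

MRS = MU_x/MU_y = (1/4)·(y/x)^(2/3). Set equal to p_x/p_y.
Solve for the ratio: y/x = [4·p_x/p_y]^(1.5).
Substitute y = (y/x)·x into the budget: x* = M/(p_x + p_y·(y/x)).
Numerically y/x = 21.691186, so x* = 112/(14 + 7.2·21.691186) = 0.6581.
At M' = 280: x* = 1.6454. Change: 1.6454 − 0.6581 = 0.9872.

Δx* = 0.9872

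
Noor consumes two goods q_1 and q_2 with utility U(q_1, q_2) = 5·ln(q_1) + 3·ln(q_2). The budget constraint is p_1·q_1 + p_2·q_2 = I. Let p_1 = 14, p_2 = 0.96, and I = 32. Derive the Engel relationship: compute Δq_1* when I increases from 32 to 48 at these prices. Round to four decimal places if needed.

Tangency: MRS = (5/3)·q_2/q_1 = p_1/p_2.
So 5·p_2·q_2 = 3·p_1·q_1; combined with the budget, a share 0.625 of income goes to q_1.
Demand: q_1*(p_1,p_2,I) = 0.625·I/p_1 and q_2* = 0.375·I/p_2.
At p_1=14, p_2=0.96, I=32: q_1* = 0.625·32/14 = 1.4286.
At I' = 48: q_1* = 2.1429. Change: 2.1429 − 1.4286 = 0.7143.

Δq_1* = 0.7143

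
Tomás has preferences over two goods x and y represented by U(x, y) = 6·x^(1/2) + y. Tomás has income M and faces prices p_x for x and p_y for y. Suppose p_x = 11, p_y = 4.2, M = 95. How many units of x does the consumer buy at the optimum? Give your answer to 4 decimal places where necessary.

x* = 1.3121

Set MRS = p_x/p_y: 3·x^(−1/2) = p_x/p_y.
Solve: √x = 3·p_y/p_x, so x*(p_x,p_y) = (3·p_y/p_x)², and y* = (M − p_x·x*)/p_y.
Plugging in: x* = (3·4.2/11)² = 1.3121.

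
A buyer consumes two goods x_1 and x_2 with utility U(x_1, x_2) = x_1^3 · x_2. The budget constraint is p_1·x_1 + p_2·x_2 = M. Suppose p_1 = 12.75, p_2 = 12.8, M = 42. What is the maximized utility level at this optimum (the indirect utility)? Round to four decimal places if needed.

The MRS is 3·x_2/x_1. Set MRS = p_1/p_2.
Rearranging, p_2·x_2 = (1/3)·p_1·x_1. Substituting into the budget gives p_1·x_1·(1 + (1/3)) = M.
Demand: x_1*(p_1,p_2,M) = 0.75·M/p_1 and x_2* = 0.25·M/p_2.
At p_1=12.75, p_2=12.8, M=42: x_1* = 0.75·42/12.75 = 2.4706, x_2* = 0.8203.
Utility at the optimum: U(2.4706, 0.8203) = 12.3703.

V = 12.3703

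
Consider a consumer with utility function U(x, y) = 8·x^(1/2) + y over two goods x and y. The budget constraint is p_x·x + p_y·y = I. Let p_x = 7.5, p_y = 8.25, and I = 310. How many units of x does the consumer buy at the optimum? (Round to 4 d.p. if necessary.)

x* = 19.36

Solve: √x = 4·p_y/p_x, so x*(p_x,p_y) = (4·p_y/p_x)², and y* = (I − p_x·x*)/p_y.
Plugging in: x* = (4·8.25/7.5)² = 19.36.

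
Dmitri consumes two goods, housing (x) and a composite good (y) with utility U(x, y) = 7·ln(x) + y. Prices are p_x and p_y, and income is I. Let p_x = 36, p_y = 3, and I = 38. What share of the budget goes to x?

share on x = 0.5526

Set MRS = p_x/p_y: (7/x)/1 = p_x/p_y.
So x*(p_x,p_y) = 7·p_y/p_x, independent of income; and y* = (I − 7·p_y)/p_y.
At the given prices: x* = 7·3/36 = 0.5833, and y* = 5.6667.
Expenditure on x: 36·0.5833 = 21; share = 0.5526.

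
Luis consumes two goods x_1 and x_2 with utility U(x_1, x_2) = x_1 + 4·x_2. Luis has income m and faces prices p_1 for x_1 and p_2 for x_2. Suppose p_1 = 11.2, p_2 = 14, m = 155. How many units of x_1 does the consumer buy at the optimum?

x_1* = 0

x_2 gives more utility per dollar, so spend all income on x_2: x_2* = m/p_2, x_1* = 0.
Numerically: x_1* = 0, x_2* = 11.0714.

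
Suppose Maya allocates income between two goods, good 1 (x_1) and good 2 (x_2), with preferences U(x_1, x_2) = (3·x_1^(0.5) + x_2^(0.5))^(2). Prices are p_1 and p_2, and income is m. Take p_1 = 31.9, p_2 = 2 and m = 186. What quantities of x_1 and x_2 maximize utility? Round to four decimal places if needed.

MU_x_1 ∝ 3·x_1^(-0.5), MU_x_2 ∝ x_2^(-0.5), so MRS = 3·(x_2/x_1)^(0.5) = p_1/p_2.
Solve for the ratio: x_2/x_1 = [(1/3)·p_1/p_2]^(2).
Substitute x_2 = (x_2/x_1)·x_1 into the budget: x_1* = m/(p_1 + p_2·(x_2/x_1)).
Numerically x_2/x_1 = 28.266944, so x_1* = 186/(31.9 + 2·28.266944) = 2.1033 and x_2* = 28.266944·2.1033 = 59.4529.

x_1* = 2.1033, x_2* = 59.4529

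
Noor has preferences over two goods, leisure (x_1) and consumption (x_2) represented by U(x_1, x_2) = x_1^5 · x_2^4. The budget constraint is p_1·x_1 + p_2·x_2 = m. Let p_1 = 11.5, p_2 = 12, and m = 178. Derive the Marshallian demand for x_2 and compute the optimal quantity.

x_2* = 6.5926

The MRS is (5/4)·x_2/x_1. Set MRS = p_1/p_2.
So 5·p_2·x_2 = 4·p_1·x_1; combined with the budget, a share 5/9 of income goes to x_1.
Demand: x_1*(p_1,p_2,m) = 5/9·m/p_1 and x_2* = 4/9·m/p_2.
At p_1=11.5, p_2=12, m=178: x_2* = 4/9·178/12 = 6.5926.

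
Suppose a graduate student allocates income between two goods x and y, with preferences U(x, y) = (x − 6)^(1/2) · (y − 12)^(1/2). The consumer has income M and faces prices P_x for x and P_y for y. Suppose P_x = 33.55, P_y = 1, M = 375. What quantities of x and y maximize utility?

x* = 8.4098, y* = 92.85

Let x' = x−6, y' = y−12. MRS = y'/x' = P_x/P_y.
Substituting into the budget: x* = 6 + 0.5·(M − 6·P_x − 12·P_y)/P_x, and y* = 12 + 0.5·(…)/P_y.
Discretionary income = 375 − 6·33.55 − 12·1 = 161.7; x* = 6 + 0.5·161.7/33.55 = 8.4098; y* = 12 + 0.5·161.7/1 = 92.85.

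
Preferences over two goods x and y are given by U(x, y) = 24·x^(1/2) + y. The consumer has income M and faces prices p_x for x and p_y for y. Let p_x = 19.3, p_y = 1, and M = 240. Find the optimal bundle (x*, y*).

x* = 0.3866, y* = 232.5389

Utility is quasi-linear in y; the FOC for x is 12/√x = p_x/p_y.
Solve: √x = 12·p_y/p_x, so x*(p_x,p_y) = (12·p_y/p_x)², and y* = (M − p_x·x*)/p_y.
Plugging in: x* = (12·1/19.3)² = 0.3866, y* = 232.5389.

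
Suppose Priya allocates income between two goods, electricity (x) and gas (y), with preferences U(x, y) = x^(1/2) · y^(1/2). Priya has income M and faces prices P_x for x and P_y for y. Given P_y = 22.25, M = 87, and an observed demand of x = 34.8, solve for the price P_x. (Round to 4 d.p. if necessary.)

MU_x/MU_y = (0.5·y)/(0.5·x); tangency sets this equal to P_x/P_y.
Rearranging, P_y·y = P_x·x. Substituting into the budget gives P_x·x·(1 + 1) = M.
Demand: x*(P_x,P_y,M) = 0.5·M/P_x and y* = 0.5·M/P_y.
Set x* = 34.8 in the demand function and solve for P_x: P_x = 1.25.

P_x = 1.25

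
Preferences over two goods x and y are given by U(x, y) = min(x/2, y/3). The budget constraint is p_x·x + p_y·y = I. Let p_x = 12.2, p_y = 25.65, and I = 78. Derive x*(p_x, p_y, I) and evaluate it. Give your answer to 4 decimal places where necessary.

Demand: x*(p_x,p_y,I) = 2·I/(2·p_x + 3·p_y), y* = 3·I/(2·p_x + 3·p_y).
Here 2·12.2 + 3·25.65 = 101.35, giving x* = 1.5392.

x* = 1.5392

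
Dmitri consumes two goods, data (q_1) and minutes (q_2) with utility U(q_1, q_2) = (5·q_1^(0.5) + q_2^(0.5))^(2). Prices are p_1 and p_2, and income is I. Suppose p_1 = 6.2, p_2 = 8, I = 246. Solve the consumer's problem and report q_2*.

q_2* = 0.9246

From the CES first-order condition, 5·(q_2/q_1)^(0.5) = p_1/p_2.
Solve for the ratio: q_2/q_1 = [(1/5)·p_1/p_2]^(2).
With the ratio pinned down, the budget gives q_1* = I/(p_1 + p_2·(q_2/q_1)) and q_2* = (q_2/q_1)·q_1*.
Numerically q_2/q_1 = 0.024025, so q_1* = 246/(6.2 + 8·0.024025) = 38.4844 and q_2* = 0.024025·38.4844 = 0.9246.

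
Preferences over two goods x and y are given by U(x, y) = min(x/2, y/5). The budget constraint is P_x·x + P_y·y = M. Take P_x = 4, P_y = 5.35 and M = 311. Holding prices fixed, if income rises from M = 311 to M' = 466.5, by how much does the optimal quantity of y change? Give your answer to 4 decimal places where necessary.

Δy* = 22.3741

Leontief preferences: the optimum is at the kink where x/2 = y/5, i.e. y = (5/2)·x.
Budget: P_x·x + P_y·(5/2)·x = M, so (2·P_x + 5·P_y)·x = 2·M.
Demand: x*(P_x,P_y,M) = 2·M/(2·P_x + 5·P_y), y* = 5·M/(2·P_x + 5·P_y).
Here 2·4 + 5·5.35 = 34.75, giving y* = 44.7482.
At M' = 466.5: y* = 67.1223. Change: 67.1223 − 44.7482 = 22.3741.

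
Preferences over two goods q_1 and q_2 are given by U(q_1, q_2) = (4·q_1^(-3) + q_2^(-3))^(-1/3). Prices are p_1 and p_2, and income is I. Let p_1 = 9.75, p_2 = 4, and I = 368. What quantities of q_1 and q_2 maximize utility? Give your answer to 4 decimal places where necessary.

From the CES first-order condition, 4·(q_2/q_1)^(4) = p_1/p_2.
Solve for the ratio: q_2/q_1 = [(1/4)·p_1/p_2]^(0.25).
Substitute q_2 = (q_2/q_1)·q_1 into the budget: q_1* = I/(p_1 + p_2·(q_2/q_1)).
Numerically q_2/q_1 = 0.88353, so q_1* = 368/(9.75 + 4·0.88353) = 27.7023 and q_2* = 0.88353·27.7023 = 24.4758.

q_1* = 27.7023, q_2* = 24.4758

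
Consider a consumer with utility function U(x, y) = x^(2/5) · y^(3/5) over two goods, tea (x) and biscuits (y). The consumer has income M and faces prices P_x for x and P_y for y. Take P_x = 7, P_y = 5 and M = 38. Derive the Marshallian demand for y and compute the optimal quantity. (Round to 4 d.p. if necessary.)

At P_x=7, P_y=5, M=38: y* = 0.6·38/5 = 4.56.

y* = 4.56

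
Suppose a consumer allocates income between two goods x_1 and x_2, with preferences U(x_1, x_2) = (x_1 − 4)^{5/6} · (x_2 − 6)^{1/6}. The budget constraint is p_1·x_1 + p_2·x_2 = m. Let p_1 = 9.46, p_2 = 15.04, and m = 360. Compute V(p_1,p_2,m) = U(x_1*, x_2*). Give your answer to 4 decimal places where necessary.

V = 14.4614

Let x_1' = x_1−4, x_2' = x_2−6. MRS = 5·x_2'/x_1' = p_1/p_2.
After buying the subsistence bundle (4, 6), a share 5/6 of the remaining income goes to x_1: x_1* = 4 + 5/6·(m − 4p_1 − 6p_2)/p_1.
Discretionary income = 360 − 4·9.46 − 6·15.04 = 231.92; x_1* = 4 + 5/6·231.92/9.46 = 24.4299; x_2* = 6 + 1/6·231.92/15.04 = 8.57.
Utility at the optimum: U(24.4299, 8.57) = 14.4614.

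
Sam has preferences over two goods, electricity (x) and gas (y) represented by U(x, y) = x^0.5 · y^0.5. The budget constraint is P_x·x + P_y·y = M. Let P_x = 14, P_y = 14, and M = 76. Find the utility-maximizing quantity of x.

Tangency: MRS = y/x = P_x/P_y.
So 0.5·P_y·y = 0.5·P_x·x; combined with the budget, a share 0.5 of income goes to x.
Demand: x*(P_x,P_y,M) = 0.5·M/P_x and y* = 0.5·M/P_y.
At P_x=14, P_y=14, M=76: x* = 0.5·76/14 = 2.7143.

x* = 2.7143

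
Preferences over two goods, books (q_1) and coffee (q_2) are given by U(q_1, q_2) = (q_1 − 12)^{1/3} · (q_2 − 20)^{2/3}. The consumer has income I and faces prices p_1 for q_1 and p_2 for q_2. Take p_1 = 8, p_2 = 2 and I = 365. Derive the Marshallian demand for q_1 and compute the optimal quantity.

q_1* = 21.5417

Substituting into the budget: q_1* = 12 + 1/3·(I − 12·p_1 − 20·p_2)/p_1, and q_2* = 20 + 2/3·(…)/p_2.
Discretionary income = 365 − 12·8 − 20·2 = 229; q_1* = 12 + 1/3·229/8 = 21.5417.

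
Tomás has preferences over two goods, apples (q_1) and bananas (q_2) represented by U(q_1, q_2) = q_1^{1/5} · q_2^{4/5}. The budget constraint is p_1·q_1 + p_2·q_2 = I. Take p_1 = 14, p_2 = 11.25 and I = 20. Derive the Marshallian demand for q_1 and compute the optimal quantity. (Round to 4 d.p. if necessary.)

The MRS is (1/4)·q_2/q_1. Set MRS = p_1/p_2.
So 0.2·p_2·q_2 = 0.8·p_1·q_1; combined with the budget, a share 0.2 of income goes to q_1.
Demand: q_1*(p_1,p_2,I) = 0.2·I/p_1 and q_2* = 0.8·I/p_2.
At p_1=14, p_2=11.25, I=20: q_1* = 0.2·20/14 = 0.2857.

q_1* = 0.2857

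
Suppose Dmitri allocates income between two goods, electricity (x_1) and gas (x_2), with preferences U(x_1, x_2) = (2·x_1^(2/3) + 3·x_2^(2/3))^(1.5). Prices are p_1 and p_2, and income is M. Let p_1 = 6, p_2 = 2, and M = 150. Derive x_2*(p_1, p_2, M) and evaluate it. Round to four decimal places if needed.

MU_x_1 ∝ 2·x_1^(-1/3), MU_x_2 ∝ 3·x_2^(-1/3), so MRS = (2/3)·(x_2/x_1)^(1/3) = p_1/p_2.
Hence x_2/x_1 = ((3/2)·p_1/p_2)^(1/(1/3)), i.e. raised to the 3 power.
Substitute x_2 = (x_2/x_1)·x_1 into the budget: x_1* = M/(p_1 + p_2·(x_2/x_1)).
Numerically x_2/x_1 = 91.125, so x_1* = 150/(6 + 2·91.125) = 0.7968 and x_2* = 91.125·0.7968 = 72.6096.

x_2* = 72.6096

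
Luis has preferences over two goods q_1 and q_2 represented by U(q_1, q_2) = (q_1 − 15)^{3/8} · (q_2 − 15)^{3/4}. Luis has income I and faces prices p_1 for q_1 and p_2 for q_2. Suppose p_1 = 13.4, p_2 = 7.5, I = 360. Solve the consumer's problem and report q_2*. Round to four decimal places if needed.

q_2* = 19.1333

MRS = (1/2)·(q_2−15)/(q_1−15). Tangency with p_1/p_2 gives q_2−15 = 2·(p_1/p_2)·(q_1−15).
Substituting into the budget: q_1* = 15 + 1/3·(I − 15·p_1 − 15·p_2)/p_1, and q_2* = 15 + 2/3·(…)/p_2.
Discretionary income = 360 − 15·13.4 − 15·7.5 = 46.5; q_2* = 15 + 2/3·46.5/7.5 = 19.1333.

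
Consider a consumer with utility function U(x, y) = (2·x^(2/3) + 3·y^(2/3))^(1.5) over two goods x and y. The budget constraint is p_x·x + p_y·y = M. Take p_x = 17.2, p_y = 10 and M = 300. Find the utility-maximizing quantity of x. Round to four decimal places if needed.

MRS = MU_x/MU_y = (2/3)·(y/x)^(1/3). Set equal to p_x/p_y.
Hence y/x = ((3/2)·p_x/p_y)^(1/(1/3)), i.e. raised to the 3 power.
Substitute y = (y/x)·x into the budget: x* = M/(p_x + p_y·(y/x)).
Numerically y/x = 17.173512, so x* = 300/(17.2 + 10·17.173512) = 1.5878.

x* = 1.5878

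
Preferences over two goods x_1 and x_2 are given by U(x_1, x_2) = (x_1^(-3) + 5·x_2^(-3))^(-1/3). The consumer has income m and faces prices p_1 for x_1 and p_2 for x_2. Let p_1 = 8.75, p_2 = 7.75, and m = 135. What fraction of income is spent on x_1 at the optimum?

share on x_1 = 0.4228

Substitute x_2 = (x_2/x_1)·x_1 into the budget: x_1* = m/(p_1 + p_2·(x_2/x_1)).
Numerically x_2/x_1 = 1.541413, so x_1* = 135/(8.75 + 7.75·1.541413) = 6.523 and x_2* = 1.541413·6.523 = 10.0547.
Expenditure on x_1: 8.75·6.523 = 57.0764; share = 0.4228.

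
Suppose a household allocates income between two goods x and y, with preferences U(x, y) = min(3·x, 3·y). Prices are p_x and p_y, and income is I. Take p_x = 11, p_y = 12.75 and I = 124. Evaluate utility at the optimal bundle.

Demand: x*(p_x,p_y,I) = 3·I/(3·p_x + 3·p_y), y* = 3·I/(3·p_x + 3·p_y).
Here 3·11 + 3·12.75 = 71.25, giving x* = 5.2211 and y* = 5.2211.
Utility at the optimum: U(5.2211, 5.2211) = 15.6632.

V = 15.6632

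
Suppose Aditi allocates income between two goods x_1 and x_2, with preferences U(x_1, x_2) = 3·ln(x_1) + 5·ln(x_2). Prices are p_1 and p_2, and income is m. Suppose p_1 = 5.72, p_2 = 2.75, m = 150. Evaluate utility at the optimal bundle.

V = 24.5027

Tangency: MRS = (3/5)·x_2/x_1 = p_1/p_2.
So 3·p_2·x_2 = 5·p_1·x_1; combined with the budget, a share 0.375 of income goes to x_1.
Demand: x_1*(p_1,p_2,m) = 0.375·m/p_1 and x_2* = 0.625·m/p_2.
At p_1=5.72, p_2=2.75, m=150: x_1* = 0.375·150/5.72 = 9.8339, x_2* = 34.0909.
Utility at the optimum: U(9.8339, 34.0909) = 24.5027.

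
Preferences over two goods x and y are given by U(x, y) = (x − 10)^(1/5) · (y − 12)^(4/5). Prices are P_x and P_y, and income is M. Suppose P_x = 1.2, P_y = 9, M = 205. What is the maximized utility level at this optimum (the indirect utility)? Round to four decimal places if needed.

V = 8.5677

MRS = (1/4)·(y−12)/(x−10). Tangency with P_x/P_y gives y−12 = 4·(P_x/P_y)·(x−10).
After buying the subsistence bundle (10, 12), a share 0.2 of the remaining income goes to x: x* = 10 + 0.2·(M − 10P_x − 12P_y)/P_x.
Discretionary income = 205 − 10·1.2 − 12·9 = 85; x* = 10 + 0.2·85/1.2 = 24.1667; y* = 12 + 0.8·85/9 = 19.5556.
Utility at the optimum: U(24.1667, 19.5556) = 8.5677.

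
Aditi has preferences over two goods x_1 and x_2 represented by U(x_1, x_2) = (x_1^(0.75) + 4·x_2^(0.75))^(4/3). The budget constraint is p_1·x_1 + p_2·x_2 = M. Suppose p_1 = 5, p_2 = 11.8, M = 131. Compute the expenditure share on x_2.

share on x_2 = 0.9512

From the CES first-order condition, (1/4)·(x_2/x_1)^(0.25) = p_1/p_2.
Solve for the ratio: x_2/x_1 = [4·p_1/p_2]^(4).
Substitute x_2 = (x_2/x_1)·x_1 into the budget: x_1* = M/(p_1 + p_2·(x_2/x_1)).
Numerically x_2/x_1 = 8.252622, so x_1* = 131/(5 + 11.8·8.252622) = 1.2795 and x_2* = 8.252622·1.2795 = 10.5595.
Expenditure on x_2: 11.8·10.5595 = 124.6023; share = 0.9512.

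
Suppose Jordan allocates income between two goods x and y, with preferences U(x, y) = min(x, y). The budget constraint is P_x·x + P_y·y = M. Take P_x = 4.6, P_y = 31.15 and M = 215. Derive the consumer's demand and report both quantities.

x* = 6.014, y* = 6.014

With perfect complements, no substitution: consume in ratio x:y = 1:1.
Budget: P_x·x + P_y·x = M, so (P_x + P_y)·x = M.
Demand: x*(P_x,P_y,M) = M/(P_x + P_y), y* = M/(P_x + P_y).
Here 4.6 + 31.15 = 35.75, giving x* = 6.014 and y* = 6.014.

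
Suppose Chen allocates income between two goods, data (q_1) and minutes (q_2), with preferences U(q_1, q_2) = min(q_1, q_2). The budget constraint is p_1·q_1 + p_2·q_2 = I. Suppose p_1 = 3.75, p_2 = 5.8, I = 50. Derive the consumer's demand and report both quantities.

q_1* = 5.2356, q_2* = 5.2356

Leontief preferences: the optimum is at the kink where q_1/1 = q_2/1, i.e. q_2 = q_1.
Budget: p_1·q_1 + p_2·q_1 = I, so (p_1 + p_2)·q_1 = I.
Demand: q_1*(p_1,p_2,I) = I/(p_1 + p_2), q_2* = I/(p_1 + p_2).
Here 3.75 + 5.8 = 9.55, giving q_1* = 5.2356 and q_2* = 5.2356.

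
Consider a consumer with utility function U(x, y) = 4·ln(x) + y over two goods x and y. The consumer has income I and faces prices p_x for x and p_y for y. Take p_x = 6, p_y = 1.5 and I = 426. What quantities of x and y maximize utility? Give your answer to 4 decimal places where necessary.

Set MRS = p_x/p_y: (4/x)/1 = p_x/p_y.
So x*(p_x,p_y) = 4·p_y/p_x, independent of income; and y* = (I − 4·p_y)/p_y.
At the given prices: x* = 4·1.5/6 = 1, and y* = 280.

x* = 1, y* = 280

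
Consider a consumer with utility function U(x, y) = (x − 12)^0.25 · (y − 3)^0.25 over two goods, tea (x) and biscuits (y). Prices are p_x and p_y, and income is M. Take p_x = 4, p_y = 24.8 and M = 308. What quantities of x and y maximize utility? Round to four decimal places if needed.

x* = 35.2, y* = 6.7419

MRS = (y−3)/(x−12). Tangency with p_x/p_y gives y−3 = (p_x/p_y)·(x−12).
Substituting into the budget: x* = 12 + 0.5·(M − 12·p_x − 3·p_y)/p_x, and y* = 3 + 0.5·(…)/p_y.
Discretionary income = 308 − 12·4 − 3·24.8 = 185.6; x* = 12 + 0.5·185.6/4 = 35.2; y* = 3 + 0.5·185.6/24.8 = 6.7419.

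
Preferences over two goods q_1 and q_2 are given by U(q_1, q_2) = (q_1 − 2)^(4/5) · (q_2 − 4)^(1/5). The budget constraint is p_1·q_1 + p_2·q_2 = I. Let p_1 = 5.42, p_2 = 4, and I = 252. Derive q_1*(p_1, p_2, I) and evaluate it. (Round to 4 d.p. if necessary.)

q_1* = 35.2339

This is Cobb-Douglas in (q_1−2, q_2−4): tangency gives 0.8·p_2·(q_2−4) = 0.2·p_1·(q_1−2).
After buying the subsistence bundle (2, 4), a share 0.8 of the remaining income goes to q_1: q_1* = 2 + 0.8·(I − 2p_1 − 4p_2)/p_1.
Discretionary income = 252 − 2·5.42 − 4·4 = 225.16; q_1* = 2 + 0.8·225.16/5.42 = 35.2339.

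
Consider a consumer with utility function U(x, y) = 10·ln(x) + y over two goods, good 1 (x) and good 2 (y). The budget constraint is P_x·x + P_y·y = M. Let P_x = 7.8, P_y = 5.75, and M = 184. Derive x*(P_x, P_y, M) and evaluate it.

Set MRS = P_x/P_y: (10/x)/1 = P_x/P_y.
So x*(P_x,P_y) = 10·P_y/P_x, independent of income; and y* = (M − 10·P_y)/P_y.
At the given prices: x* = 10·5.75/7.8 = 7.3718.

x* = 7.3718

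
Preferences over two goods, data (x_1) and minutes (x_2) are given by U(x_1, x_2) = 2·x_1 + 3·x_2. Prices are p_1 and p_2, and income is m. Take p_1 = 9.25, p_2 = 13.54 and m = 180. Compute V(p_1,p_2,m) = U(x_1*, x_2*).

Linear utility — the consumer picks whichever good has higher MU/price: 2/9.25 = 0.2162 vs 3/13.54 = 0.2216.
x_2 gives more utility per dollar, so spend all income on x_2: x_2* = m/p_2, x_1* = 0.
Numerically: x_1* = 0, x_2* = 13.2939.
Utility at the optimum: U(0, 13.2939) = 39.8818.

V = 39.8818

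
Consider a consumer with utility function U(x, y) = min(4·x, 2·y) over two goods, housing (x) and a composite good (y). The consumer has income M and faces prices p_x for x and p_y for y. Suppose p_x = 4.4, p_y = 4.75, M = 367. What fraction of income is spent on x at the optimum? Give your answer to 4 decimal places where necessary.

share on x = 0.3165

With perfect complements, no substitution: consume in ratio x:y = 2:4.
Budget: p_x·x + p_y·2·x = M, so (2·p_x + 4·p_y)·x = 2·M.
Demand: x*(p_x,p_y,M) = 2·M/(2·p_x + 4·p_y), y* = 4·M/(2·p_x + 4·p_y).
Here 2·4.4 + 4·4.75 = 27.8, giving x* = 26.4029 and y* = 52.8058.
Expenditure on x: 4.4·26.4029 = 116.1727; share = 0.3165.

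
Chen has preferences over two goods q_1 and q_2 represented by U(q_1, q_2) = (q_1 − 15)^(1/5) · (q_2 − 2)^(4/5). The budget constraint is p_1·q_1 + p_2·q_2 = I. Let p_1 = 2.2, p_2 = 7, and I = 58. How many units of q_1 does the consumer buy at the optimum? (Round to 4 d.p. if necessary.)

After buying the subsistence bundle (15, 2), a share 0.2 of the remaining income goes to q_1: q_1* = 15 + 0.2·(I − 15p_1 − 2p_2)/p_1.
Discretionary income = 58 − 15·2.2 − 2·7 = 11; q_1* = 15 + 0.2·11/2.2 = 16.

q_1* = 16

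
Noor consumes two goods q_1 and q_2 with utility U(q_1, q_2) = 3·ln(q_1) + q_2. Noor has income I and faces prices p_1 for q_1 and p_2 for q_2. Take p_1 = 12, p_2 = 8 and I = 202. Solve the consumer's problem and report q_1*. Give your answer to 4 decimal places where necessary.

q_1* = 2

Set MRS = p_1/p_2: (3/q_1)/1 = p_1/p_2.
So q_1*(p_1,p_2) = 3·p_2/p_1, independent of income; and q_2* = (I − 3·p_2)/p_2.
At the given prices: q_1* = 3·8/12 = 2.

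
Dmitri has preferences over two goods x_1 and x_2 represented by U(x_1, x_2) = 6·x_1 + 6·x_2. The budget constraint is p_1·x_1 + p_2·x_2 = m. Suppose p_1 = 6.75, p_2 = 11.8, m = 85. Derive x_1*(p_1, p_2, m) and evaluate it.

Perfect substitutes: compare marginal utility per dollar. 6/p_1 vs 6/p_2 → 0.8889 vs 0.5085.
x_1 gives more utility per dollar, so spend all income on x_1: x_1* = m/p_1, x_2* = 0.
Numerically: x_1* = 12.5926, x_2* = 0.

x_1* = 12.5926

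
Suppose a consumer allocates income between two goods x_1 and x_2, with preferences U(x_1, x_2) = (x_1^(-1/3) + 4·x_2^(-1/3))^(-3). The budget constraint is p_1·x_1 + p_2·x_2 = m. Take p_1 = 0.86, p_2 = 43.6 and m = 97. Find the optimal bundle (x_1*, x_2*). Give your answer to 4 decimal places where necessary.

x_1* = 13.1961, x_2* = 1.9645

From the CES first-order condition, (1/4)·(x_2/x_1)^(4/3) = p_1/p_2.
Solve for the ratio: x_2/x_1 = [4·p_1/p_2]^(0.75).
Substitute x_2 = (x_2/x_1)·x_1 into the budget: x_1* = m/(p_1 + p_2·(x_2/x_1)).
Numerically x_2/x_1 = 0.148869, so x_1* = 97/(0.86 + 43.6·0.148869) = 13.1961 and x_2* = 0.148869·13.1961 = 1.9645.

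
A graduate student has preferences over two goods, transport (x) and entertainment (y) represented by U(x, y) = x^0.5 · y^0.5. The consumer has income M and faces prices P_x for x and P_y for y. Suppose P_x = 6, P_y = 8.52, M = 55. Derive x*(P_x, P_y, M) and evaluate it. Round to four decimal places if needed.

Tangency: MRS = y/x = P_x/P_y.
So 0.5·P_y·y = 0.5·P_x·x; combined with the budget, a share 0.5 of income goes to x.
Demand: x*(P_x,P_y,M) = 0.5·M/P_x and y* = 0.5·M/P_y.
At P_x=6, P_y=8.52, M=55: x* = 0.5·55/6 = 4.5833.

x* = 4.5833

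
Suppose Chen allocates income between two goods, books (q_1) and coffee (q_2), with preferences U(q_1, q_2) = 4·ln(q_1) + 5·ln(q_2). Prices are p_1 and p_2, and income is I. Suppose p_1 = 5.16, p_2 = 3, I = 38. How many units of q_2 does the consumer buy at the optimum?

q_2* = 7.037

Demand: q_1*(p_1,p_2,I) = 4/9·I/p_1 and q_2* = 5/9·I/p_2.
At p_1=5.16, p_2=3, I=38: q_2* = 5/9·38/3 = 7.037.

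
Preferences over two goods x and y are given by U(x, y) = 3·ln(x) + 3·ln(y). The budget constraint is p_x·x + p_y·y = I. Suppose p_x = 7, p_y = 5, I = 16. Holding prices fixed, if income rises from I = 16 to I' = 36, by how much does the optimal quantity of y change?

Δy* = 2

Demand: x*(p_x,p_y,I) = 0.5·I/p_x and y* = 0.5·I/p_y.
At p_x=7, p_y=5, I=16: y* = 0.5·16/5 = 1.6.
At I' = 36: y* = 3.6. Change: 3.6 − 1.6 = 2.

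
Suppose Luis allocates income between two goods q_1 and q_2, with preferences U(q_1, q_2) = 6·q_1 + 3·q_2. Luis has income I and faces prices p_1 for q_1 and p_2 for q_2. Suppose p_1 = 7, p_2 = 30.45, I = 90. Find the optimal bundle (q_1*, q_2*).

q_1* = 12.8571, q_2* = 0

Perfect substitutes: compare marginal utility per dollar. 6/p_1 vs 3/p_2 → 0.8571 vs 0.0985.
q_1 gives more utility per dollar, so spend all income on q_1: q_1* = I/p_1, q_2* = 0.
Numerically: q_1* = 12.8571, q_2* = 0.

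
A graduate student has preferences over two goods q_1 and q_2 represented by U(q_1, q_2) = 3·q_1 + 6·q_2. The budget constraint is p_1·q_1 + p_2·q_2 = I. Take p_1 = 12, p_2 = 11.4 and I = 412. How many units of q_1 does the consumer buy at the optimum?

q_1* = 0

Linear utility — the consumer picks whichever good has higher MU/price: 3/12 = 0.25 vs 6/11.4 = 0.5263.
q_2 gives more utility per dollar, so spend all income on q_2: q_2* = I/p_2, q_1* = 0.
Numerically: q_1* = 0, q_2* = 36.1404.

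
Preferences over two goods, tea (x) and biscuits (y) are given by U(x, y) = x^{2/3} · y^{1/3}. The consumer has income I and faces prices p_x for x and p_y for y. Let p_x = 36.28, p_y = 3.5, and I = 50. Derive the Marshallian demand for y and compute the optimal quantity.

y* = 4.7619

MU_x/MU_y = (2/3·y)/(1/3·x); tangency sets this equal to p_x/p_y.
So 2/3·p_y·y = 1/3·p_x·x; combined with the budget, a share 2/3 of income goes to x.
Demand: x*(p_x,p_y,I) = 2/3·I/p_x and y* = 1/3·I/p_y.
At p_x=36.28, p_y=3.5, I=50: y* = 1/3·50/3.5 = 4.7619.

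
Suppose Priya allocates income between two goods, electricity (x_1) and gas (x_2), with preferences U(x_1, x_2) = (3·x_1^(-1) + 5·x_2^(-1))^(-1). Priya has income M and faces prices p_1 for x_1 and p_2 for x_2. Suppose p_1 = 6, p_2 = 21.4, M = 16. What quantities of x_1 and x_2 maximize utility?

Numerically x_2/x_1 = 0.683586, so x_1* = 16/(6 + 21.4·0.683586) = 0.7756 and x_2* = 0.683586·0.7756 = 0.5302.

x_1* = 0.7756, x_2* = 0.5302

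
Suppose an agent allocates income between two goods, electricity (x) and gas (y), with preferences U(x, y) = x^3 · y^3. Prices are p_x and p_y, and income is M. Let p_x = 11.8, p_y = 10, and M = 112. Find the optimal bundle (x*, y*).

x* = 4.7458, y* = 5.6

Tangency: MRS = y/x = p_x/p_y.
So 3·p_y·y = 3·p_x·x; combined with the budget, a share 0.5 of income goes to x.
Demand: x*(p_x,p_y,M) = 0.5·M/p_x and y* = 0.5·M/p_y.
At p_x=11.8, p_y=10, M=112: x* = 0.5·112/11.8 = 4.7458, y* = 5.6.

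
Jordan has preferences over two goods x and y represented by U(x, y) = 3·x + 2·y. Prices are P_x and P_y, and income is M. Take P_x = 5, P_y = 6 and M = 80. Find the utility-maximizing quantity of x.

Linear utility — the consumer picks whichever good has higher MU/price: 3/5 = 0.6 vs 2/6 = 0.3333.
x gives more utility per dollar, so spend all income on x: x* = M/P_x, y* = 0.
Numerically: x* = 16, y* = 0.

x* = 16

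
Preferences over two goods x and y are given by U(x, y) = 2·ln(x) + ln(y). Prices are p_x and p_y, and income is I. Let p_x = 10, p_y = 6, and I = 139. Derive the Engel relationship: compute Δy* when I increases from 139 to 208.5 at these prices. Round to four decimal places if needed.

Demand: x*(p_x,p_y,I) = 2/3·I/p_x and y* = 1/3·I/p_y.
At p_x=10, p_y=6, I=139: y* = 1/3·139/6 = 7.7222.
At I' = 208.5: y* = 11.5833. Change: 11.5833 − 7.7222 = 3.8611.

Δy* = 3.8611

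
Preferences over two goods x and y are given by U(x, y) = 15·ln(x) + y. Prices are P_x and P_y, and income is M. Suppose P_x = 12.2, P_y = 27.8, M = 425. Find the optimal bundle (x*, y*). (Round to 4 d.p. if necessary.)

MU_x = 15/x, MU_y = 1. Tangency: 15/x = P_x/P_y.
So x*(P_x,P_y) = 15·P_y/P_x, independent of income; and y* = (M − 15·P_y)/P_y.
At the given prices: x* = 15·27.8/12.2 = 34.1803, and y* = 0.2878.

x* = 34.1803, y* = 0.2878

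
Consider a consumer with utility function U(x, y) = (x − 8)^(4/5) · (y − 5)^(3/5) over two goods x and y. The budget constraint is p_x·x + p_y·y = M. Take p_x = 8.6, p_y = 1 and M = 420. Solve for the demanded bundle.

This is Cobb-Douglas in (x−8, y−5): tangency gives 0.8·p_y·(y−5) = 0.6·p_x·(x−8).
Substituting into the budget: x* = 8 + 4/7·(M − 8·p_x − 5·p_y)/p_x, and y* = 5 + 3/7·(…)/p_y.
Discretionary income = 420 − 8·8.6 − 5·1 = 346.2; x* = 8 + 4/7·346.2/8.6 = 31.0033; y* = 5 + 3/7·346.2/1 = 153.3714.

x* = 31.0033, y* = 153.3714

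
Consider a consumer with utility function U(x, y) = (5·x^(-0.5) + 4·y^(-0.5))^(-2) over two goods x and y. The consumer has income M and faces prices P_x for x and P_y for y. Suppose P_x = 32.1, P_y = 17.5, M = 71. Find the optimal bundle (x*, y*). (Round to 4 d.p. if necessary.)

x* = 1.298, y* = 1.6762

From the CES first-order condition, (5/4)·(y/x)^(1.5) = P_x/P_y.
Hence y/x = ((4/5)·P_x/P_y)^(1/(1.5)), i.e. raised to the 2/3 power.
Substitute y = (y/x)·x into the budget: x* = M/(P_x + P_y·(y/x)).
Numerically y/x = 1.291332, so x* = 71/(32.1 + 17.5·1.291332) = 1.298 and y* = 1.291332·1.298 = 1.6762.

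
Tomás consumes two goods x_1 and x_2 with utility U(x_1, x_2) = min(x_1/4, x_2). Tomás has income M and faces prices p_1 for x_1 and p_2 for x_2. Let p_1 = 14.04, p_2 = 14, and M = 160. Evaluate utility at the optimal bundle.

Leontief preferences: the optimum is at the kink where x_1/4 = x_2/1, i.e. x_2 = (1/4)·x_1.
Budget: p_1·x_1 + p_2·(1/4)·x_1 = M, so (4·p_1 + p_2)·x_1 = 4·M.
Demand: x_1*(p_1,p_2,M) = 4·M/(4·p_1 + p_2), x_2* = M/(4·p_1 + p_2).
Here 4·14.04 + 14 = 70.16, giving x_1* = 9.122 and x_2* = 2.2805.
Utility at the optimum: U(9.122, 2.2805) = 2.2805.

V = 2.2805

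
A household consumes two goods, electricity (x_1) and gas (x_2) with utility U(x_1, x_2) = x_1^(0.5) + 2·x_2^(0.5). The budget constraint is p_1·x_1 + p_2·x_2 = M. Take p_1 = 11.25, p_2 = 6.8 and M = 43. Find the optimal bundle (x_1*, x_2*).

MRS = MU_x_1/MU_x_2 = (1/2)·(x_2/x_1)^(0.5). Set equal to p_1/p_2.
Solve for the ratio: x_2/x_1 = [2·p_1/p_2]^(2).
Substitute x_2 = (x_2/x_1)·x_1 into the budget: x_1* = M/(p_1 + p_2·(x_2/x_1)).
Numerically x_2/x_1 = 10.948313, so x_1* = 43/(11.25 + 6.8·10.948313) = 0.5018 and x_2* = 10.948313·0.5018 = 5.4934.

x_1* = 0.5018, x_2* = 5.4934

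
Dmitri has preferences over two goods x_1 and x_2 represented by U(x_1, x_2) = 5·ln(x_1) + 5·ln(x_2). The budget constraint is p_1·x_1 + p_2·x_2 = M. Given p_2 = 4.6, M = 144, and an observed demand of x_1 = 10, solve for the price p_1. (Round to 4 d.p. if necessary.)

Tangency: MRS = x_2/x_1 = p_1/p_2.
So 5·p_2·x_2 = 5·p_1·x_1; combined with the budget, a share 0.5 of income goes to x_1.
Demand: x_1*(p_1,p_2,M) = 0.5·M/p_1 and x_2* = 0.5·M/p_2.
Set x_1* = 10 in the demand function and solve for p_1: p_1 = 7.2.

p_1 = 7.2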